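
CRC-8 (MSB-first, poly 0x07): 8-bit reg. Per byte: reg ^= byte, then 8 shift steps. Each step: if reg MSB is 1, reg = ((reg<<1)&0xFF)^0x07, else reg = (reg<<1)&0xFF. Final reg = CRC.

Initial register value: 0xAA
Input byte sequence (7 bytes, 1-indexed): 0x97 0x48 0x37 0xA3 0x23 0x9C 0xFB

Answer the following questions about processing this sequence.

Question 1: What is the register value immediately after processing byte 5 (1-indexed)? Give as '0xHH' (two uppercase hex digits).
After byte 1 (0x97): reg=0xB3
After byte 2 (0x48): reg=0xEF
After byte 3 (0x37): reg=0x06
After byte 4 (0xA3): reg=0x72
After byte 5 (0x23): reg=0xB0

Answer: 0xB0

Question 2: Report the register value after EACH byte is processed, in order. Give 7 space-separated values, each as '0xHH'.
0xB3 0xEF 0x06 0x72 0xB0 0xC4 0xBD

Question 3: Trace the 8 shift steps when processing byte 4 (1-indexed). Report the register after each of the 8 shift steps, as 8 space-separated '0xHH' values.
Answer: 0x4D 0x9A 0x33 0x66 0xCC 0x9F 0x39 0x72

Derivation:
After byte 1 (0x97): reg=0xB3
After byte 2 (0x48): reg=0xEF
After byte 3 (0x37): reg=0x06
Register before byte 4: 0x06
After XOR with byte 0xA3: 0xA5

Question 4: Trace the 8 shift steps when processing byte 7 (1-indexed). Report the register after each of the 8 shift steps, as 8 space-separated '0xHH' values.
Answer: 0x7E 0xFC 0xFF 0xF9 0xF5 0xED 0xDD 0xBD

Derivation:
After byte 1 (0x97): reg=0xB3
After byte 2 (0x48): reg=0xEF
After byte 3 (0x37): reg=0x06
After byte 4 (0xA3): reg=0x72
After byte 5 (0x23): reg=0xB0
After byte 6 (0x9C): reg=0xC4
Register before byte 7: 0xC4
After XOR with byte 0xFB: 0x3F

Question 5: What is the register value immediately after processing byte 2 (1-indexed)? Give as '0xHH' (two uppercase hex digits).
Answer: 0xEF

Derivation:
After byte 1 (0x97): reg=0xB3
After byte 2 (0x48): reg=0xEF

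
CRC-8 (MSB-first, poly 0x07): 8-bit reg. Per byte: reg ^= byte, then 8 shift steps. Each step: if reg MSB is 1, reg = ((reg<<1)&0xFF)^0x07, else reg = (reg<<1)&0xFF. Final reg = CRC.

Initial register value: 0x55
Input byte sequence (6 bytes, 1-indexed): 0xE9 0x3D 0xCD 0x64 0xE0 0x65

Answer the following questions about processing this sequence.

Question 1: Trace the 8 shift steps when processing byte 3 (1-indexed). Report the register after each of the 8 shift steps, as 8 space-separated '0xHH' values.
After byte 1 (0xE9): reg=0x3D
After byte 2 (0x3D): reg=0x00
Register before byte 3: 0x00
After XOR with byte 0xCD: 0xCD

Answer: 0x9D 0x3D 0x7A 0xF4 0xEF 0xD9 0xB5 0x6D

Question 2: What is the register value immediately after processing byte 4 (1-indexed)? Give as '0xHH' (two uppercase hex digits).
Answer: 0x3F

Derivation:
After byte 1 (0xE9): reg=0x3D
After byte 2 (0x3D): reg=0x00
After byte 3 (0xCD): reg=0x6D
After byte 4 (0x64): reg=0x3F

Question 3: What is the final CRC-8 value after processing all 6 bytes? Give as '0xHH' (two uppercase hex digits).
After byte 1 (0xE9): reg=0x3D
After byte 2 (0x3D): reg=0x00
After byte 3 (0xCD): reg=0x6D
After byte 4 (0x64): reg=0x3F
After byte 5 (0xE0): reg=0x13
After byte 6 (0x65): reg=0x45

Answer: 0x45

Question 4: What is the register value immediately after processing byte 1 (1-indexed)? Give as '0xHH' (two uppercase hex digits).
After byte 1 (0xE9): reg=0x3D

Answer: 0x3D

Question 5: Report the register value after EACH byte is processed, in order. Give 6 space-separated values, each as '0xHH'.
0x3D 0x00 0x6D 0x3F 0x13 0x45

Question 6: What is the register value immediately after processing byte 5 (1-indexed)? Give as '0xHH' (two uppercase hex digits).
After byte 1 (0xE9): reg=0x3D
After byte 2 (0x3D): reg=0x00
After byte 3 (0xCD): reg=0x6D
After byte 4 (0x64): reg=0x3F
After byte 5 (0xE0): reg=0x13

Answer: 0x13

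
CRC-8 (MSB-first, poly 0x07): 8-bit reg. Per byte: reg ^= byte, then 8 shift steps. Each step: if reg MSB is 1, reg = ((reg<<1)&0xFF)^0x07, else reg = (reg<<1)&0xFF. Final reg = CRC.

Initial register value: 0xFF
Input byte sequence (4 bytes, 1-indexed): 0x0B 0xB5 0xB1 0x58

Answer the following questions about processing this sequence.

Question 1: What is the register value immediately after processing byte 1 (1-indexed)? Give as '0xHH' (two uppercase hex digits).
After byte 1 (0x0B): reg=0xC2

Answer: 0xC2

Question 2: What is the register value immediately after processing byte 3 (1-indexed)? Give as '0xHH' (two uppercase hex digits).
Answer: 0xD7

Derivation:
After byte 1 (0x0B): reg=0xC2
After byte 2 (0xB5): reg=0x42
After byte 3 (0xB1): reg=0xD7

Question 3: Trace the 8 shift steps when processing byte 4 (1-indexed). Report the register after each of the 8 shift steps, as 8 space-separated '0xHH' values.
Answer: 0x19 0x32 0x64 0xC8 0x97 0x29 0x52 0xA4

Derivation:
After byte 1 (0x0B): reg=0xC2
After byte 2 (0xB5): reg=0x42
After byte 3 (0xB1): reg=0xD7
Register before byte 4: 0xD7
After XOR with byte 0x58: 0x8F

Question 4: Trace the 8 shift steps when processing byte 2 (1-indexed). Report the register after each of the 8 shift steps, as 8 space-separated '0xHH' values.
Answer: 0xEE 0xDB 0xB1 0x65 0xCA 0x93 0x21 0x42

Derivation:
After byte 1 (0x0B): reg=0xC2
Register before byte 2: 0xC2
After XOR with byte 0xB5: 0x77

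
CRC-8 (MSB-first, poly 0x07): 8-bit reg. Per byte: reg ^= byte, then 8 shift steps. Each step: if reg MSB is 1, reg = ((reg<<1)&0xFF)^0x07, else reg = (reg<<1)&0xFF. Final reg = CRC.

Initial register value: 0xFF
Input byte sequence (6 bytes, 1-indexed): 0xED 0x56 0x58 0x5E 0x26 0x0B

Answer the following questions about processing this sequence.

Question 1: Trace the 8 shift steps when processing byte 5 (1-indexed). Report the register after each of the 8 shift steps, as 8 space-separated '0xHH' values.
Answer: 0x1A 0x34 0x68 0xD0 0xA7 0x49 0x92 0x23

Derivation:
After byte 1 (0xED): reg=0x7E
After byte 2 (0x56): reg=0xD8
After byte 3 (0x58): reg=0x89
After byte 4 (0x5E): reg=0x2B
Register before byte 5: 0x2B
After XOR with byte 0x26: 0x0D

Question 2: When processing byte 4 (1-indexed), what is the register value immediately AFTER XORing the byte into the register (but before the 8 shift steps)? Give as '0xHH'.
Answer: 0xD7

Derivation:
Register before byte 4: 0x89
Byte 4: 0x5E
0x89 XOR 0x5E = 0xD7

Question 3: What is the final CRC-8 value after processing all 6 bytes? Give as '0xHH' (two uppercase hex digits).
Answer: 0xD8

Derivation:
After byte 1 (0xED): reg=0x7E
After byte 2 (0x56): reg=0xD8
After byte 3 (0x58): reg=0x89
After byte 4 (0x5E): reg=0x2B
After byte 5 (0x26): reg=0x23
After byte 6 (0x0B): reg=0xD8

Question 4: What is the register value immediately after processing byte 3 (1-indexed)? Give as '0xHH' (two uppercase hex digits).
After byte 1 (0xED): reg=0x7E
After byte 2 (0x56): reg=0xD8
After byte 3 (0x58): reg=0x89

Answer: 0x89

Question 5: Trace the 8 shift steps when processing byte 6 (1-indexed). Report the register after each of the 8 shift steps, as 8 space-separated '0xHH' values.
After byte 1 (0xED): reg=0x7E
After byte 2 (0x56): reg=0xD8
After byte 3 (0x58): reg=0x89
After byte 4 (0x5E): reg=0x2B
After byte 5 (0x26): reg=0x23
Register before byte 6: 0x23
After XOR with byte 0x0B: 0x28

Answer: 0x50 0xA0 0x47 0x8E 0x1B 0x36 0x6C 0xD8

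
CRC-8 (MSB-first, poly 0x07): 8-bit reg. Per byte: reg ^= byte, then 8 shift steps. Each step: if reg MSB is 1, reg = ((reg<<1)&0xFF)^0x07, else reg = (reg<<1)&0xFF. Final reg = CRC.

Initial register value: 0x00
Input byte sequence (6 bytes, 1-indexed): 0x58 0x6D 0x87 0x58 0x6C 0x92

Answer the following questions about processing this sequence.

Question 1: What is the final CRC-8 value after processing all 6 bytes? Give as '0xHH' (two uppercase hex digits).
Answer: 0x27

Derivation:
After byte 1 (0x58): reg=0x8F
After byte 2 (0x6D): reg=0xA0
After byte 3 (0x87): reg=0xF5
After byte 4 (0x58): reg=0x4A
After byte 5 (0x6C): reg=0xF2
After byte 6 (0x92): reg=0x27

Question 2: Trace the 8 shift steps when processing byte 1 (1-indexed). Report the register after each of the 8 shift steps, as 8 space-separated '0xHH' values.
Register before byte 1: 0x00
After XOR with byte 0x58: 0x58

Answer: 0xB0 0x67 0xCE 0x9B 0x31 0x62 0xC4 0x8F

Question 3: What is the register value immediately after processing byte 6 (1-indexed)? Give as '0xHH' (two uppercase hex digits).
After byte 1 (0x58): reg=0x8F
After byte 2 (0x6D): reg=0xA0
After byte 3 (0x87): reg=0xF5
After byte 4 (0x58): reg=0x4A
After byte 5 (0x6C): reg=0xF2
After byte 6 (0x92): reg=0x27

Answer: 0x27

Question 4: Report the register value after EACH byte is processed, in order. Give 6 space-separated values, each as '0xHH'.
0x8F 0xA0 0xF5 0x4A 0xF2 0x27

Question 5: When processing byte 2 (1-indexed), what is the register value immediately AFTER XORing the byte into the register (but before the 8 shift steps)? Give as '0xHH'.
Answer: 0xE2

Derivation:
Register before byte 2: 0x8F
Byte 2: 0x6D
0x8F XOR 0x6D = 0xE2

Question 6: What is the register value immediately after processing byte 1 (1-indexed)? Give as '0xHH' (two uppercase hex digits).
Answer: 0x8F

Derivation:
After byte 1 (0x58): reg=0x8F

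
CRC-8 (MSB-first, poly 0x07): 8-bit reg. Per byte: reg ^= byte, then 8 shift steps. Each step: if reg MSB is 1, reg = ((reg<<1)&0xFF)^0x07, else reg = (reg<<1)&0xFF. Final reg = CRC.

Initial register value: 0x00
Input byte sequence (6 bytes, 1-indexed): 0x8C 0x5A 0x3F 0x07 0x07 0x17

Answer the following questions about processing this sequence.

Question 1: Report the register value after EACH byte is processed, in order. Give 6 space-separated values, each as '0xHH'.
0xAD 0xCB 0xC2 0x55 0xB9 0x43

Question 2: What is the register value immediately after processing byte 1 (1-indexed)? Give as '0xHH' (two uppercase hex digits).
After byte 1 (0x8C): reg=0xAD

Answer: 0xAD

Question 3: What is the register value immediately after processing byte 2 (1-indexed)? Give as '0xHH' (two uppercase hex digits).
Answer: 0xCB

Derivation:
After byte 1 (0x8C): reg=0xAD
After byte 2 (0x5A): reg=0xCB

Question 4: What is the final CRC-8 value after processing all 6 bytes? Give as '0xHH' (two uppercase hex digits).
Answer: 0x43

Derivation:
After byte 1 (0x8C): reg=0xAD
After byte 2 (0x5A): reg=0xCB
After byte 3 (0x3F): reg=0xC2
After byte 4 (0x07): reg=0x55
After byte 5 (0x07): reg=0xB9
After byte 6 (0x17): reg=0x43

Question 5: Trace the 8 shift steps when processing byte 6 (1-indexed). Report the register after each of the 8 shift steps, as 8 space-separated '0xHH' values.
Answer: 0x5B 0xB6 0x6B 0xD6 0xAB 0x51 0xA2 0x43

Derivation:
After byte 1 (0x8C): reg=0xAD
After byte 2 (0x5A): reg=0xCB
After byte 3 (0x3F): reg=0xC2
After byte 4 (0x07): reg=0x55
After byte 5 (0x07): reg=0xB9
Register before byte 6: 0xB9
After XOR with byte 0x17: 0xAE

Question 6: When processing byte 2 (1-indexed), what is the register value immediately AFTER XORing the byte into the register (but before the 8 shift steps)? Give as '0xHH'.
Answer: 0xF7

Derivation:
Register before byte 2: 0xAD
Byte 2: 0x5A
0xAD XOR 0x5A = 0xF7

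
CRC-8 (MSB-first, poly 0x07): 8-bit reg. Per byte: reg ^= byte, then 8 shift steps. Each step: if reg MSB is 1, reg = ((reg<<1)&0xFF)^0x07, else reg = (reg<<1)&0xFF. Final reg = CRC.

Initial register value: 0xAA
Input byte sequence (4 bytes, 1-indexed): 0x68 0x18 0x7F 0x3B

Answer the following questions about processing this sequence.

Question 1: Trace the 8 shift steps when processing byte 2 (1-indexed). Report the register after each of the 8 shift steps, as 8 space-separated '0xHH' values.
Answer: 0xB0 0x67 0xCE 0x9B 0x31 0x62 0xC4 0x8F

Derivation:
After byte 1 (0x68): reg=0x40
Register before byte 2: 0x40
After XOR with byte 0x18: 0x58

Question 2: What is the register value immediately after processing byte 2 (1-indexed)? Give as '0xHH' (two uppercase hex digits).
After byte 1 (0x68): reg=0x40
After byte 2 (0x18): reg=0x8F

Answer: 0x8F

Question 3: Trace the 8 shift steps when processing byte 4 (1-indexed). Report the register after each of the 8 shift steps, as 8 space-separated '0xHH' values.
Answer: 0xCD 0x9D 0x3D 0x7A 0xF4 0xEF 0xD9 0xB5

Derivation:
After byte 1 (0x68): reg=0x40
After byte 2 (0x18): reg=0x8F
After byte 3 (0x7F): reg=0xDE
Register before byte 4: 0xDE
After XOR with byte 0x3B: 0xE5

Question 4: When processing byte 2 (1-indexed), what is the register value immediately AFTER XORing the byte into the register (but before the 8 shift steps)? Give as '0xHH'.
Answer: 0x58

Derivation:
Register before byte 2: 0x40
Byte 2: 0x18
0x40 XOR 0x18 = 0x58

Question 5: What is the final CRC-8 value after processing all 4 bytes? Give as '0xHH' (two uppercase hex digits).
After byte 1 (0x68): reg=0x40
After byte 2 (0x18): reg=0x8F
After byte 3 (0x7F): reg=0xDE
After byte 4 (0x3B): reg=0xB5

Answer: 0xB5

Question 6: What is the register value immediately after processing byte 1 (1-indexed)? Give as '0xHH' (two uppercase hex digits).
Answer: 0x40

Derivation:
After byte 1 (0x68): reg=0x40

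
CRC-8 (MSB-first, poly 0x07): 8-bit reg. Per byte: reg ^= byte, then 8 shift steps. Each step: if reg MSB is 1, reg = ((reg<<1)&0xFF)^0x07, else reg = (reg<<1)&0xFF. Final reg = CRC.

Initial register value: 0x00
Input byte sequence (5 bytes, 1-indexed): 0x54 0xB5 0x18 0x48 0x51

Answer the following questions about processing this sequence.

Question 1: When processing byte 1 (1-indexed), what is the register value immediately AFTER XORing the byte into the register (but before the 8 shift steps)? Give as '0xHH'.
Register before byte 1: 0x00
Byte 1: 0x54
0x00 XOR 0x54 = 0x54

Answer: 0x54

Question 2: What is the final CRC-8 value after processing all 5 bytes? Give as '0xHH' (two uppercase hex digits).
Answer: 0x13

Derivation:
After byte 1 (0x54): reg=0xAB
After byte 2 (0xB5): reg=0x5A
After byte 3 (0x18): reg=0xC9
After byte 4 (0x48): reg=0x8E
After byte 5 (0x51): reg=0x13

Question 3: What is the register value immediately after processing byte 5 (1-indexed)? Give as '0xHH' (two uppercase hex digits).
After byte 1 (0x54): reg=0xAB
After byte 2 (0xB5): reg=0x5A
After byte 3 (0x18): reg=0xC9
After byte 4 (0x48): reg=0x8E
After byte 5 (0x51): reg=0x13

Answer: 0x13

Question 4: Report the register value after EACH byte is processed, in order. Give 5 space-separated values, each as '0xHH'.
0xAB 0x5A 0xC9 0x8E 0x13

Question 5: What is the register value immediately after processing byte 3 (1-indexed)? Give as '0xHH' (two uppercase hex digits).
After byte 1 (0x54): reg=0xAB
After byte 2 (0xB5): reg=0x5A
After byte 3 (0x18): reg=0xC9

Answer: 0xC9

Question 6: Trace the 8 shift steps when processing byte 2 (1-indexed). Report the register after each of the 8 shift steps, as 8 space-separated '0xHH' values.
Answer: 0x3C 0x78 0xF0 0xE7 0xC9 0x95 0x2D 0x5A

Derivation:
After byte 1 (0x54): reg=0xAB
Register before byte 2: 0xAB
After XOR with byte 0xB5: 0x1E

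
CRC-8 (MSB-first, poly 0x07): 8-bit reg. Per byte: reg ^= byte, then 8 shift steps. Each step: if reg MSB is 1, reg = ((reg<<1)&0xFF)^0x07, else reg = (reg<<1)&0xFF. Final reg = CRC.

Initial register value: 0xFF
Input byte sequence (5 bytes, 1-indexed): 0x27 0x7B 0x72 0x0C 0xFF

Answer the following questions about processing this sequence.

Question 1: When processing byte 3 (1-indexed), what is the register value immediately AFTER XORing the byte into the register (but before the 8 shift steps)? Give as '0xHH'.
Register before byte 3: 0x74
Byte 3: 0x72
0x74 XOR 0x72 = 0x06

Answer: 0x06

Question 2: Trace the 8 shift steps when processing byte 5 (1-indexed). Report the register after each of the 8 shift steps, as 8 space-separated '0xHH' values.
Answer: 0x4D 0x9A 0x33 0x66 0xCC 0x9F 0x39 0x72

Derivation:
After byte 1 (0x27): reg=0x06
After byte 2 (0x7B): reg=0x74
After byte 3 (0x72): reg=0x12
After byte 4 (0x0C): reg=0x5A
Register before byte 5: 0x5A
After XOR with byte 0xFF: 0xA5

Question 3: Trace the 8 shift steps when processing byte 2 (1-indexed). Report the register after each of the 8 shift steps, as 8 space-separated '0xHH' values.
After byte 1 (0x27): reg=0x06
Register before byte 2: 0x06
After XOR with byte 0x7B: 0x7D

Answer: 0xFA 0xF3 0xE1 0xC5 0x8D 0x1D 0x3A 0x74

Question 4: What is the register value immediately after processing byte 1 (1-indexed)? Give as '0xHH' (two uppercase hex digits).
After byte 1 (0x27): reg=0x06

Answer: 0x06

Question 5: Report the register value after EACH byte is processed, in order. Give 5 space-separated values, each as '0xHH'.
0x06 0x74 0x12 0x5A 0x72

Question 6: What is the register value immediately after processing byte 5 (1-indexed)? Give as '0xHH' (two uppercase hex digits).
Answer: 0x72

Derivation:
After byte 1 (0x27): reg=0x06
After byte 2 (0x7B): reg=0x74
After byte 3 (0x72): reg=0x12
After byte 4 (0x0C): reg=0x5A
After byte 5 (0xFF): reg=0x72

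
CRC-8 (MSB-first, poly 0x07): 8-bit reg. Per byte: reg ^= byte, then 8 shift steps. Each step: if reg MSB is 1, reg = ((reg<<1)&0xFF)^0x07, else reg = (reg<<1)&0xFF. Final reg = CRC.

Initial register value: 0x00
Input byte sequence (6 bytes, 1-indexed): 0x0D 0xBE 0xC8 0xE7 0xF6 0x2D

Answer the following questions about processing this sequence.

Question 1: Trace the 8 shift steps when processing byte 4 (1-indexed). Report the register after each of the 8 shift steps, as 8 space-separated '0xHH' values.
After byte 1 (0x0D): reg=0x23
After byte 2 (0xBE): reg=0xDA
After byte 3 (0xC8): reg=0x7E
Register before byte 4: 0x7E
After XOR with byte 0xE7: 0x99

Answer: 0x35 0x6A 0xD4 0xAF 0x59 0xB2 0x63 0xC6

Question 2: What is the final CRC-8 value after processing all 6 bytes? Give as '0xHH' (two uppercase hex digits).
Answer: 0x3A

Derivation:
After byte 1 (0x0D): reg=0x23
After byte 2 (0xBE): reg=0xDA
After byte 3 (0xC8): reg=0x7E
After byte 4 (0xE7): reg=0xC6
After byte 5 (0xF6): reg=0x90
After byte 6 (0x2D): reg=0x3A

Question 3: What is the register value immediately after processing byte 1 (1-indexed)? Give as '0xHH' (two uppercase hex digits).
Answer: 0x23

Derivation:
After byte 1 (0x0D): reg=0x23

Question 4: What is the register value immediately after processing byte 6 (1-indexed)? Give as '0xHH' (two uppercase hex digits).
After byte 1 (0x0D): reg=0x23
After byte 2 (0xBE): reg=0xDA
After byte 3 (0xC8): reg=0x7E
After byte 4 (0xE7): reg=0xC6
After byte 5 (0xF6): reg=0x90
After byte 6 (0x2D): reg=0x3A

Answer: 0x3A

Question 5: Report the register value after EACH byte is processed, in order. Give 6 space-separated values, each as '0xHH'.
0x23 0xDA 0x7E 0xC6 0x90 0x3A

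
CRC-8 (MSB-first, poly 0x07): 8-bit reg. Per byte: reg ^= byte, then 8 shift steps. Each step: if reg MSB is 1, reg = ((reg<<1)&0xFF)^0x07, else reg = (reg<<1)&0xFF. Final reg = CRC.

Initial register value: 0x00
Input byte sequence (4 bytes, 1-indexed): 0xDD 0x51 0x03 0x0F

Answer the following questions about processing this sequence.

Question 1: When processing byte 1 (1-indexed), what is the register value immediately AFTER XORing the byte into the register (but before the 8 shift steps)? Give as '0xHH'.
Answer: 0xDD

Derivation:
Register before byte 1: 0x00
Byte 1: 0xDD
0x00 XOR 0xDD = 0xDD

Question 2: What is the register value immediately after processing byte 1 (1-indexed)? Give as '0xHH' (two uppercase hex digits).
Answer: 0x1D

Derivation:
After byte 1 (0xDD): reg=0x1D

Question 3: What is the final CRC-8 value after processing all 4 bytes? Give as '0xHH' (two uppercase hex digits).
After byte 1 (0xDD): reg=0x1D
After byte 2 (0x51): reg=0xE3
After byte 3 (0x03): reg=0xAE
After byte 4 (0x0F): reg=0x6E

Answer: 0x6E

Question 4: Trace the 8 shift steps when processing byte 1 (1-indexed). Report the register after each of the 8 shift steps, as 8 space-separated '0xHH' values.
Register before byte 1: 0x00
After XOR with byte 0xDD: 0xDD

Answer: 0xBD 0x7D 0xFA 0xF3 0xE1 0xC5 0x8D 0x1D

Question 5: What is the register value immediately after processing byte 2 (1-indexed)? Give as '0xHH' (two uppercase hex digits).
After byte 1 (0xDD): reg=0x1D
After byte 2 (0x51): reg=0xE3

Answer: 0xE3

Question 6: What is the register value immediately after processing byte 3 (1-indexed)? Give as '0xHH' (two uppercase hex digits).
Answer: 0xAE

Derivation:
After byte 1 (0xDD): reg=0x1D
After byte 2 (0x51): reg=0xE3
After byte 3 (0x03): reg=0xAE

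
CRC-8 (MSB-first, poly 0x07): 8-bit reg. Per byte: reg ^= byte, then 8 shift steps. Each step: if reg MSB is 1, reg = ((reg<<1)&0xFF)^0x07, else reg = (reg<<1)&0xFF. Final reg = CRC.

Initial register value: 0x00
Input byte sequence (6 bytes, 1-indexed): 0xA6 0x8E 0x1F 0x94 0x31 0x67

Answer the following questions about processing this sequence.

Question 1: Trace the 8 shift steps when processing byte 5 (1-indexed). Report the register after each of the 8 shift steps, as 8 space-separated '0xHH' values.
After byte 1 (0xA6): reg=0x7B
After byte 2 (0x8E): reg=0xC5
After byte 3 (0x1F): reg=0x08
After byte 4 (0x94): reg=0xDD
Register before byte 5: 0xDD
After XOR with byte 0x31: 0xEC

Answer: 0xDF 0xB9 0x75 0xEA 0xD3 0xA1 0x45 0x8A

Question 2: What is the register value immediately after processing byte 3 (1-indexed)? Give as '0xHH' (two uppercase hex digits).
Answer: 0x08

Derivation:
After byte 1 (0xA6): reg=0x7B
After byte 2 (0x8E): reg=0xC5
After byte 3 (0x1F): reg=0x08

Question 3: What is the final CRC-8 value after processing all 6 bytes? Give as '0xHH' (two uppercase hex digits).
After byte 1 (0xA6): reg=0x7B
After byte 2 (0x8E): reg=0xC5
After byte 3 (0x1F): reg=0x08
After byte 4 (0x94): reg=0xDD
After byte 5 (0x31): reg=0x8A
After byte 6 (0x67): reg=0x8D

Answer: 0x8D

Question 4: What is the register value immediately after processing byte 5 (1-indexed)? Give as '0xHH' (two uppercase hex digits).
After byte 1 (0xA6): reg=0x7B
After byte 2 (0x8E): reg=0xC5
After byte 3 (0x1F): reg=0x08
After byte 4 (0x94): reg=0xDD
After byte 5 (0x31): reg=0x8A

Answer: 0x8A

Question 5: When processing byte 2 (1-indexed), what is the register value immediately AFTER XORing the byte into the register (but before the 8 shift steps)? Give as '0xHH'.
Answer: 0xF5

Derivation:
Register before byte 2: 0x7B
Byte 2: 0x8E
0x7B XOR 0x8E = 0xF5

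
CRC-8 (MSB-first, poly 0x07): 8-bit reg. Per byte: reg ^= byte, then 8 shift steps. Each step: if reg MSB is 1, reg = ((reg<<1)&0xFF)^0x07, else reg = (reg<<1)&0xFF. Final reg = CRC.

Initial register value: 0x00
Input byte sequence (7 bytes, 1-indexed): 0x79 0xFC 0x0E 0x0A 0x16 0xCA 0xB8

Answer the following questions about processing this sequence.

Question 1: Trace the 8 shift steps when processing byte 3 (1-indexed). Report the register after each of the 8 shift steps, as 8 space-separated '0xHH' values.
Answer: 0xD1 0xA5 0x4D 0x9A 0x33 0x66 0xCC 0x9F

Derivation:
After byte 1 (0x79): reg=0x68
After byte 2 (0xFC): reg=0xE5
Register before byte 3: 0xE5
After XOR with byte 0x0E: 0xEB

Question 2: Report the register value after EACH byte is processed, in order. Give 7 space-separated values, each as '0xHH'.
0x68 0xE5 0x9F 0xE2 0xC2 0x38 0x89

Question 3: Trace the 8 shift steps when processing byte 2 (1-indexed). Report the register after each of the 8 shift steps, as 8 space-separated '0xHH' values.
Answer: 0x2F 0x5E 0xBC 0x7F 0xFE 0xFB 0xF1 0xE5

Derivation:
After byte 1 (0x79): reg=0x68
Register before byte 2: 0x68
After XOR with byte 0xFC: 0x94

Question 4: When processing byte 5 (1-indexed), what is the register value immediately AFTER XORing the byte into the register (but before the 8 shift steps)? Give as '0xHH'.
Register before byte 5: 0xE2
Byte 5: 0x16
0xE2 XOR 0x16 = 0xF4

Answer: 0xF4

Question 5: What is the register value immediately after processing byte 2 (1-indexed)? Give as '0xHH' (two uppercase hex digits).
Answer: 0xE5

Derivation:
After byte 1 (0x79): reg=0x68
After byte 2 (0xFC): reg=0xE5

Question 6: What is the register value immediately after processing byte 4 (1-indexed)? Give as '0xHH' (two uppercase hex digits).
Answer: 0xE2

Derivation:
After byte 1 (0x79): reg=0x68
After byte 2 (0xFC): reg=0xE5
After byte 3 (0x0E): reg=0x9F
After byte 4 (0x0A): reg=0xE2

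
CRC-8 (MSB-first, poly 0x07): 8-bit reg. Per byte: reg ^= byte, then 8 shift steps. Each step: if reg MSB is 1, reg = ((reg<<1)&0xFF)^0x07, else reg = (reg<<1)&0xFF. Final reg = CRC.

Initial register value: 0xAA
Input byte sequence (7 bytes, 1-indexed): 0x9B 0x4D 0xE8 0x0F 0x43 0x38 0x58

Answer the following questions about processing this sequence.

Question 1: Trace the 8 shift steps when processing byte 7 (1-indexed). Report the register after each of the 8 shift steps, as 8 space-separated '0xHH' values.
Answer: 0x69 0xD2 0xA3 0x41 0x82 0x03 0x06 0x0C

Derivation:
After byte 1 (0x9B): reg=0x97
After byte 2 (0x4D): reg=0x08
After byte 3 (0xE8): reg=0xAE
After byte 4 (0x0F): reg=0x6E
After byte 5 (0x43): reg=0xC3
After byte 6 (0x38): reg=0xEF
Register before byte 7: 0xEF
After XOR with byte 0x58: 0xB7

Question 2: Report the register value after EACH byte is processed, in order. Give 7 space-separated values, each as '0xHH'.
0x97 0x08 0xAE 0x6E 0xC3 0xEF 0x0C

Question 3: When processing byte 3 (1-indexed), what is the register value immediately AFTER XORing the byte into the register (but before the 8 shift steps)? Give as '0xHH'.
Answer: 0xE0

Derivation:
Register before byte 3: 0x08
Byte 3: 0xE8
0x08 XOR 0xE8 = 0xE0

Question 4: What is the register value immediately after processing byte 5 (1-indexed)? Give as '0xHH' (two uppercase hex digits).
Answer: 0xC3

Derivation:
After byte 1 (0x9B): reg=0x97
After byte 2 (0x4D): reg=0x08
After byte 3 (0xE8): reg=0xAE
After byte 4 (0x0F): reg=0x6E
After byte 5 (0x43): reg=0xC3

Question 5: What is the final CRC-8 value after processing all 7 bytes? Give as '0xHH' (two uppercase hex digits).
Answer: 0x0C

Derivation:
After byte 1 (0x9B): reg=0x97
After byte 2 (0x4D): reg=0x08
After byte 3 (0xE8): reg=0xAE
After byte 4 (0x0F): reg=0x6E
After byte 5 (0x43): reg=0xC3
After byte 6 (0x38): reg=0xEF
After byte 7 (0x58): reg=0x0C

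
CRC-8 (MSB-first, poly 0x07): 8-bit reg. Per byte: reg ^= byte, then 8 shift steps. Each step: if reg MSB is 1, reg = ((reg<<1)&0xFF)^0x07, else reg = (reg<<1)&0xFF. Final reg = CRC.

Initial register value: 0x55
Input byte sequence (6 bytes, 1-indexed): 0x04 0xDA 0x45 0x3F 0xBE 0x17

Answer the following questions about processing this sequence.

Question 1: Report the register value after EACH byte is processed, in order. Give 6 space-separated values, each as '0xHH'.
0xB0 0x11 0xAB 0xE5 0x86 0xFE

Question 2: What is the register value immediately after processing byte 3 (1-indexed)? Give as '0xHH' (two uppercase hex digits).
Answer: 0xAB

Derivation:
After byte 1 (0x04): reg=0xB0
After byte 2 (0xDA): reg=0x11
After byte 3 (0x45): reg=0xAB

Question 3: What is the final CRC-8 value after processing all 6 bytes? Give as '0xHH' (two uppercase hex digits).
Answer: 0xFE

Derivation:
After byte 1 (0x04): reg=0xB0
After byte 2 (0xDA): reg=0x11
After byte 3 (0x45): reg=0xAB
After byte 4 (0x3F): reg=0xE5
After byte 5 (0xBE): reg=0x86
After byte 6 (0x17): reg=0xFE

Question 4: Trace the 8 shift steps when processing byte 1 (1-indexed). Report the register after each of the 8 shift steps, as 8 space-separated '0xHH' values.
Register before byte 1: 0x55
After XOR with byte 0x04: 0x51

Answer: 0xA2 0x43 0x86 0x0B 0x16 0x2C 0x58 0xB0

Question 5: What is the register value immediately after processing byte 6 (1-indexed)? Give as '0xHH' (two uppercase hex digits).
Answer: 0xFE

Derivation:
After byte 1 (0x04): reg=0xB0
After byte 2 (0xDA): reg=0x11
After byte 3 (0x45): reg=0xAB
After byte 4 (0x3F): reg=0xE5
After byte 5 (0xBE): reg=0x86
After byte 6 (0x17): reg=0xFE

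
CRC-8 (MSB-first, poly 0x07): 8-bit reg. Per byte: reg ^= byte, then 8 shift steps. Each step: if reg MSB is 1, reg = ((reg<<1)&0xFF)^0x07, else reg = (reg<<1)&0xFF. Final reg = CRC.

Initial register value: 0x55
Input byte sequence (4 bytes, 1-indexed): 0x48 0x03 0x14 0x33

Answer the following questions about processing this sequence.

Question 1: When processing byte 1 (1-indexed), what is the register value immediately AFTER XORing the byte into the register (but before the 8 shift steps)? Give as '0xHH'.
Register before byte 1: 0x55
Byte 1: 0x48
0x55 XOR 0x48 = 0x1D

Answer: 0x1D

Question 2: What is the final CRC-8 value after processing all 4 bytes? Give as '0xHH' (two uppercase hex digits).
Answer: 0xBE

Derivation:
After byte 1 (0x48): reg=0x53
After byte 2 (0x03): reg=0xB7
After byte 3 (0x14): reg=0x60
After byte 4 (0x33): reg=0xBE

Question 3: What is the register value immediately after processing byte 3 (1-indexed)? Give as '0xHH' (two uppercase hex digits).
Answer: 0x60

Derivation:
After byte 1 (0x48): reg=0x53
After byte 2 (0x03): reg=0xB7
After byte 3 (0x14): reg=0x60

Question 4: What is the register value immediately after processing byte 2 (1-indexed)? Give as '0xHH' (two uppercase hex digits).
Answer: 0xB7

Derivation:
After byte 1 (0x48): reg=0x53
After byte 2 (0x03): reg=0xB7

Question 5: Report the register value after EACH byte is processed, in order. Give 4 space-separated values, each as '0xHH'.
0x53 0xB7 0x60 0xBE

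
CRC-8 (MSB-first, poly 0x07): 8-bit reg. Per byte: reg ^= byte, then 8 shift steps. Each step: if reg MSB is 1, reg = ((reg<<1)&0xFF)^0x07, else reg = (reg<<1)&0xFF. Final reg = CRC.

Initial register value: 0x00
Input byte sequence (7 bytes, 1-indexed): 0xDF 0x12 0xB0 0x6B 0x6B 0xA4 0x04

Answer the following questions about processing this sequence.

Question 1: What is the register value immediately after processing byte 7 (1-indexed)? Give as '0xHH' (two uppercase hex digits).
After byte 1 (0xDF): reg=0x13
After byte 2 (0x12): reg=0x07
After byte 3 (0xB0): reg=0x0C
After byte 4 (0x6B): reg=0x32
After byte 5 (0x6B): reg=0x88
After byte 6 (0xA4): reg=0xC4
After byte 7 (0x04): reg=0x4E

Answer: 0x4E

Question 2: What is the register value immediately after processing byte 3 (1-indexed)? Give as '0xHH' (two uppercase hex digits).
Answer: 0x0C

Derivation:
After byte 1 (0xDF): reg=0x13
After byte 2 (0x12): reg=0x07
After byte 3 (0xB0): reg=0x0C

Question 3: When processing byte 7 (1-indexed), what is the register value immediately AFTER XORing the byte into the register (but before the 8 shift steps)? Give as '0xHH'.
Answer: 0xC0

Derivation:
Register before byte 7: 0xC4
Byte 7: 0x04
0xC4 XOR 0x04 = 0xC0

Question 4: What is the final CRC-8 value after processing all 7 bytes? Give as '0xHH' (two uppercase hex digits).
Answer: 0x4E

Derivation:
After byte 1 (0xDF): reg=0x13
After byte 2 (0x12): reg=0x07
After byte 3 (0xB0): reg=0x0C
After byte 4 (0x6B): reg=0x32
After byte 5 (0x6B): reg=0x88
After byte 6 (0xA4): reg=0xC4
After byte 7 (0x04): reg=0x4E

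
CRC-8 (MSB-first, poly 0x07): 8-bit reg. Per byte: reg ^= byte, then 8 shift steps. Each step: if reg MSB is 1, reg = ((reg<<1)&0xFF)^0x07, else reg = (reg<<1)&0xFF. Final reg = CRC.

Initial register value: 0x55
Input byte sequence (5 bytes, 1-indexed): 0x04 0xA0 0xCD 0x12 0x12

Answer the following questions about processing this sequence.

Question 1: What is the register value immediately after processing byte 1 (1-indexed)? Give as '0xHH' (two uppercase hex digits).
After byte 1 (0x04): reg=0xB0

Answer: 0xB0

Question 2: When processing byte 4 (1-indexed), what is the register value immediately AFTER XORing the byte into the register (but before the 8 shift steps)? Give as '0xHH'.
Register before byte 4: 0x3A
Byte 4: 0x12
0x3A XOR 0x12 = 0x28

Answer: 0x28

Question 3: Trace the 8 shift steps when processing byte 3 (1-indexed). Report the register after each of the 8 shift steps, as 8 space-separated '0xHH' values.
Answer: 0x7D 0xFA 0xF3 0xE1 0xC5 0x8D 0x1D 0x3A

Derivation:
After byte 1 (0x04): reg=0xB0
After byte 2 (0xA0): reg=0x70
Register before byte 3: 0x70
After XOR with byte 0xCD: 0xBD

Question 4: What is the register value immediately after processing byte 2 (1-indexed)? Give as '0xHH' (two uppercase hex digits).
After byte 1 (0x04): reg=0xB0
After byte 2 (0xA0): reg=0x70

Answer: 0x70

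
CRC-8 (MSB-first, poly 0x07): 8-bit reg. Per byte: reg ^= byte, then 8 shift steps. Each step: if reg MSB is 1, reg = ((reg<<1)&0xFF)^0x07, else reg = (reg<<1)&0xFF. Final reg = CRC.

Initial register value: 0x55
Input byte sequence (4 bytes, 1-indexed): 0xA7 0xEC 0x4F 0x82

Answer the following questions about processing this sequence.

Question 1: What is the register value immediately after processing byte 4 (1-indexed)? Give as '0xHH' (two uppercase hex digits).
Answer: 0x04

Derivation:
After byte 1 (0xA7): reg=0xD0
After byte 2 (0xEC): reg=0xB4
After byte 3 (0x4F): reg=0xEF
After byte 4 (0x82): reg=0x04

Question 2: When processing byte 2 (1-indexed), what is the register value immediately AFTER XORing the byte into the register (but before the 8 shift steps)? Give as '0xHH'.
Answer: 0x3C

Derivation:
Register before byte 2: 0xD0
Byte 2: 0xEC
0xD0 XOR 0xEC = 0x3C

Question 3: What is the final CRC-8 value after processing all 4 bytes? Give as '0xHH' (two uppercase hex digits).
After byte 1 (0xA7): reg=0xD0
After byte 2 (0xEC): reg=0xB4
After byte 3 (0x4F): reg=0xEF
After byte 4 (0x82): reg=0x04

Answer: 0x04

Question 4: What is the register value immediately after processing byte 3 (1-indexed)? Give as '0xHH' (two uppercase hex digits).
Answer: 0xEF

Derivation:
After byte 1 (0xA7): reg=0xD0
After byte 2 (0xEC): reg=0xB4
After byte 3 (0x4F): reg=0xEF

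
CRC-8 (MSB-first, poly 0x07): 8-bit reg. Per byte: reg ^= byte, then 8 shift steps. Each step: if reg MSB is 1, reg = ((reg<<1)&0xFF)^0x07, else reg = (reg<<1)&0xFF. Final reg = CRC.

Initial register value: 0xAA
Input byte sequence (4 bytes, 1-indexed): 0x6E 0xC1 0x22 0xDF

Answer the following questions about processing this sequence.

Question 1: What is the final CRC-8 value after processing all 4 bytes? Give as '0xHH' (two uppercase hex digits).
After byte 1 (0x6E): reg=0x52
After byte 2 (0xC1): reg=0xF0
After byte 3 (0x22): reg=0x30
After byte 4 (0xDF): reg=0x83

Answer: 0x83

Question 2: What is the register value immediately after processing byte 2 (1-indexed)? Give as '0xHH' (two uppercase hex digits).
Answer: 0xF0

Derivation:
After byte 1 (0x6E): reg=0x52
After byte 2 (0xC1): reg=0xF0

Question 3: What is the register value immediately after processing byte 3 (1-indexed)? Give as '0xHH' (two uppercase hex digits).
After byte 1 (0x6E): reg=0x52
After byte 2 (0xC1): reg=0xF0
After byte 3 (0x22): reg=0x30

Answer: 0x30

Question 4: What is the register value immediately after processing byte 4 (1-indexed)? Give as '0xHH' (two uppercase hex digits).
Answer: 0x83

Derivation:
After byte 1 (0x6E): reg=0x52
After byte 2 (0xC1): reg=0xF0
After byte 3 (0x22): reg=0x30
After byte 4 (0xDF): reg=0x83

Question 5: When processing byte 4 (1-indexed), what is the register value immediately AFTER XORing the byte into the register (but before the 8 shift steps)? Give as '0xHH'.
Register before byte 4: 0x30
Byte 4: 0xDF
0x30 XOR 0xDF = 0xEF

Answer: 0xEF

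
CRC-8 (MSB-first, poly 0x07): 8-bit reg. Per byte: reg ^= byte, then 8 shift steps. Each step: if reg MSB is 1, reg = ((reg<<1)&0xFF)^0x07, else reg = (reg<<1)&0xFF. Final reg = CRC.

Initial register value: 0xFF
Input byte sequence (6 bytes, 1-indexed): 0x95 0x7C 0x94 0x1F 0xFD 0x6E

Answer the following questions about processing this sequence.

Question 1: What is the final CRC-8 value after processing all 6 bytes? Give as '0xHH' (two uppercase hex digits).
Answer: 0x43

Derivation:
After byte 1 (0x95): reg=0x11
After byte 2 (0x7C): reg=0x04
After byte 3 (0x94): reg=0xF9
After byte 4 (0x1F): reg=0xBC
After byte 5 (0xFD): reg=0xC0
After byte 6 (0x6E): reg=0x43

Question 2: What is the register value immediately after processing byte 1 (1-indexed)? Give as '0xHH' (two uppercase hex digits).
Answer: 0x11

Derivation:
After byte 1 (0x95): reg=0x11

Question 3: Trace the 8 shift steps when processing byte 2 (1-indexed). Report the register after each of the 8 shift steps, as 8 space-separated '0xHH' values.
Answer: 0xDA 0xB3 0x61 0xC2 0x83 0x01 0x02 0x04

Derivation:
After byte 1 (0x95): reg=0x11
Register before byte 2: 0x11
After XOR with byte 0x7C: 0x6D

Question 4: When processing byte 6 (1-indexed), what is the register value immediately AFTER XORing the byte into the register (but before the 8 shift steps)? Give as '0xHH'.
Answer: 0xAE

Derivation:
Register before byte 6: 0xC0
Byte 6: 0x6E
0xC0 XOR 0x6E = 0xAE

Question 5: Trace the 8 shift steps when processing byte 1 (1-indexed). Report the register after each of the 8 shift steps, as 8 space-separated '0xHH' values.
Register before byte 1: 0xFF
After XOR with byte 0x95: 0x6A

Answer: 0xD4 0xAF 0x59 0xB2 0x63 0xC6 0x8B 0x11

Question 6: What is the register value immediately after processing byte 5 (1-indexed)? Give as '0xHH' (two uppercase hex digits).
Answer: 0xC0

Derivation:
After byte 1 (0x95): reg=0x11
After byte 2 (0x7C): reg=0x04
After byte 3 (0x94): reg=0xF9
After byte 4 (0x1F): reg=0xBC
After byte 5 (0xFD): reg=0xC0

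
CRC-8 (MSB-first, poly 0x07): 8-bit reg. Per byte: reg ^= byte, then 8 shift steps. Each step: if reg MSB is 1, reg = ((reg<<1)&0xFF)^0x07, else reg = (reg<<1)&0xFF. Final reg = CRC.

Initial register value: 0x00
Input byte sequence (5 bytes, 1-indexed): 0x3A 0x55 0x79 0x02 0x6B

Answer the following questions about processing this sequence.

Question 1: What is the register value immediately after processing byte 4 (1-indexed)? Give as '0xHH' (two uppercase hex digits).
Answer: 0xC0

Derivation:
After byte 1 (0x3A): reg=0xA6
After byte 2 (0x55): reg=0xD7
After byte 3 (0x79): reg=0x43
After byte 4 (0x02): reg=0xC0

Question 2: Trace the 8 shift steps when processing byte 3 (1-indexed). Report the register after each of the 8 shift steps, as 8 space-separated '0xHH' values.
Answer: 0x5B 0xB6 0x6B 0xD6 0xAB 0x51 0xA2 0x43

Derivation:
After byte 1 (0x3A): reg=0xA6
After byte 2 (0x55): reg=0xD7
Register before byte 3: 0xD7
After XOR with byte 0x79: 0xAE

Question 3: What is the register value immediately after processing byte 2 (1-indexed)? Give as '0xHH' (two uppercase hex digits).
After byte 1 (0x3A): reg=0xA6
After byte 2 (0x55): reg=0xD7

Answer: 0xD7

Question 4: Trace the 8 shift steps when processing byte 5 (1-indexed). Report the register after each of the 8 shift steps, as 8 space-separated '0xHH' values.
Answer: 0x51 0xA2 0x43 0x86 0x0B 0x16 0x2C 0x58

Derivation:
After byte 1 (0x3A): reg=0xA6
After byte 2 (0x55): reg=0xD7
After byte 3 (0x79): reg=0x43
After byte 4 (0x02): reg=0xC0
Register before byte 5: 0xC0
After XOR with byte 0x6B: 0xAB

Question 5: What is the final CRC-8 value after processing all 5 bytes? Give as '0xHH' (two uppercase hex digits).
Answer: 0x58

Derivation:
After byte 1 (0x3A): reg=0xA6
After byte 2 (0x55): reg=0xD7
After byte 3 (0x79): reg=0x43
After byte 4 (0x02): reg=0xC0
After byte 5 (0x6B): reg=0x58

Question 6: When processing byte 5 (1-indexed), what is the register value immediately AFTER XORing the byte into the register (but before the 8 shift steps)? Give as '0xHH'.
Answer: 0xAB

Derivation:
Register before byte 5: 0xC0
Byte 5: 0x6B
0xC0 XOR 0x6B = 0xAB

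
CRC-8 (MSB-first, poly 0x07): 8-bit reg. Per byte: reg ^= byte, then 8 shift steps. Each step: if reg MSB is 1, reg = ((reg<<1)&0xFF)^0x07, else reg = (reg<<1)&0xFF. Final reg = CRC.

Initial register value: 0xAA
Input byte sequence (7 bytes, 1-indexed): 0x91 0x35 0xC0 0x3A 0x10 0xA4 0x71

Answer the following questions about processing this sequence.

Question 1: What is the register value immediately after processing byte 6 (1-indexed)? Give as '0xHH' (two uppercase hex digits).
Answer: 0xC4

Derivation:
After byte 1 (0x91): reg=0xA1
After byte 2 (0x35): reg=0xE5
After byte 3 (0xC0): reg=0xFB
After byte 4 (0x3A): reg=0x49
After byte 5 (0x10): reg=0x88
After byte 6 (0xA4): reg=0xC4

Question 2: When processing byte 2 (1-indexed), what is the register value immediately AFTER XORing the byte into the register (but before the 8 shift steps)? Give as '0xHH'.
Register before byte 2: 0xA1
Byte 2: 0x35
0xA1 XOR 0x35 = 0x94

Answer: 0x94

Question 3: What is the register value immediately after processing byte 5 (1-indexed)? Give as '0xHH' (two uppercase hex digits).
After byte 1 (0x91): reg=0xA1
After byte 2 (0x35): reg=0xE5
After byte 3 (0xC0): reg=0xFB
After byte 4 (0x3A): reg=0x49
After byte 5 (0x10): reg=0x88

Answer: 0x88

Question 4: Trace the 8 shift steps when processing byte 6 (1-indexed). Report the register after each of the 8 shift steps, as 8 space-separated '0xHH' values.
After byte 1 (0x91): reg=0xA1
After byte 2 (0x35): reg=0xE5
After byte 3 (0xC0): reg=0xFB
After byte 4 (0x3A): reg=0x49
After byte 5 (0x10): reg=0x88
Register before byte 6: 0x88
After XOR with byte 0xA4: 0x2C

Answer: 0x58 0xB0 0x67 0xCE 0x9B 0x31 0x62 0xC4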